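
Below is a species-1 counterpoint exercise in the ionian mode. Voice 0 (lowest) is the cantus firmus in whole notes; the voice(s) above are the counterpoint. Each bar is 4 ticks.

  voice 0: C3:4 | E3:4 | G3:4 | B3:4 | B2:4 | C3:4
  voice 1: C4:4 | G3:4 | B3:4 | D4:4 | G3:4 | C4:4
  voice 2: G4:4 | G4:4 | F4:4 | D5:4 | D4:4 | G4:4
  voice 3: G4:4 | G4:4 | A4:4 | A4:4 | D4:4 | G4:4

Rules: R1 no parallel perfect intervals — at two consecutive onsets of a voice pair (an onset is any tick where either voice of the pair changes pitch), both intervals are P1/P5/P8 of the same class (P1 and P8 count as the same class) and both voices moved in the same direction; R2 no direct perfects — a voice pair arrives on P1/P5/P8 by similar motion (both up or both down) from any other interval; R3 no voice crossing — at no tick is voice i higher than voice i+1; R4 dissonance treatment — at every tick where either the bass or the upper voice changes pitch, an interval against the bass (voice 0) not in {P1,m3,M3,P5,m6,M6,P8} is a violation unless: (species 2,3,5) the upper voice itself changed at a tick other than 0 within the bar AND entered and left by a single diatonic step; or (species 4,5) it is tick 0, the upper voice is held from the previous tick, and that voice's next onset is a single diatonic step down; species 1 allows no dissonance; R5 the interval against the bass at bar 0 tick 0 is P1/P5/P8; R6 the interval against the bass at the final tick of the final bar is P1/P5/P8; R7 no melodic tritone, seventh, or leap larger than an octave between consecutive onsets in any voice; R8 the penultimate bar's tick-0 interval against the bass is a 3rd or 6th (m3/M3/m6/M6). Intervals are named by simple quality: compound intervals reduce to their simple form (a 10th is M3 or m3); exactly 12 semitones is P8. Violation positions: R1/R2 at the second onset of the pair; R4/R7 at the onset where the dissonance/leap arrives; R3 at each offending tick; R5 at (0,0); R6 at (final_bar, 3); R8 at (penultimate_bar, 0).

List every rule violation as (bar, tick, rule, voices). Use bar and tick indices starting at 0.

(2, 0, R4, (0, 2))
(2, 0, R4, (0, 3))
(3, 0, R2, (1, 2))
(3, 0, R3, (2, 3))
(3, 0, R4, (0, 3))
(3, 1, R3, (2, 3))
(3, 2, R3, (2, 3))
(3, 3, R3, (2, 3))
(4, 0, R1, (1, 3))
(4, 0, R2, (1, 2))
(4, 0, R2, (2, 3))
(5, 0, R1, (1, 2))
(5, 0, R1, (1, 3))
(5, 0, R1, (2, 3))
(5, 0, R2, (0, 1))
(5, 0, R2, (0, 2))
(5, 0, R2, (0, 3))

bar 0: v0=C3 v1=C4 v2=G4 v3=G4 downbeat P5
bar 1: v0=E3 v1=G3 v2=G4 v3=G4 downbeat m3
bar 2: v0=G3 v1=B3 v2=F4 v3=A4 downbeat M2
bar 3: v0=B3 v1=D4 v2=D5 v3=A4 downbeat m7
bar 4: v0=B2 v1=G3 v2=D4 v3=D4 downbeat m3
bar 5: v0=C3 v1=C4 v2=G4 v3=G4 downbeat P5
  -> R4 @ bar 2 tick 0 v(0, 2): G3/F4 m7 untreated
  -> R4 @ bar 2 tick 0 v(0, 3): G3/A4 M2 untreated
  -> R2 @ bar 3 tick 0 v(1, 2): B3/F4 TT -> D4/D5 P8 similar
  -> R3 @ bar 3 tick 0 v(2, 3): D5 above A4
  -> R4 @ bar 3 tick 0 v(0, 3): B3/A4 m7 untreated
  -> R3 @ bar 3 tick 1 v(2, 3): D5 above A4
  -> R3 @ bar 3 tick 2 v(2, 3): D5 above A4
  -> R3 @ bar 3 tick 3 v(2, 3): D5 above A4
  -> R1 @ bar 4 tick 0 v(1, 3): D4/A4 P5 -> G3/D4 P5 similar
  -> R2 @ bar 4 tick 0 v(1, 2): D4/D5 P8 -> G3/D4 P5 similar
  -> R2 @ bar 4 tick 0 v(2, 3): D5/A4 P4 -> D4/D4 P1 similar
  -> R1 @ bar 5 tick 0 v(1, 2): G3/D4 P5 -> C4/G4 P5 similar
  -> R1 @ bar 5 tick 0 v(1, 3): G3/D4 P5 -> C4/G4 P5 similar
  -> R1 @ bar 5 tick 0 v(2, 3): D4/D4 P1 -> G4/G4 P1 similar
  -> R2 @ bar 5 tick 0 v(0, 1): B2/G3 m6 -> C3/C4 P8 similar
  -> R2 @ bar 5 tick 0 v(0, 2): B2/D4 m3 -> C3/G4 P5 similar
  -> R2 @ bar 5 tick 0 v(0, 3): B2/D4 m3 -> C3/G4 P5 similar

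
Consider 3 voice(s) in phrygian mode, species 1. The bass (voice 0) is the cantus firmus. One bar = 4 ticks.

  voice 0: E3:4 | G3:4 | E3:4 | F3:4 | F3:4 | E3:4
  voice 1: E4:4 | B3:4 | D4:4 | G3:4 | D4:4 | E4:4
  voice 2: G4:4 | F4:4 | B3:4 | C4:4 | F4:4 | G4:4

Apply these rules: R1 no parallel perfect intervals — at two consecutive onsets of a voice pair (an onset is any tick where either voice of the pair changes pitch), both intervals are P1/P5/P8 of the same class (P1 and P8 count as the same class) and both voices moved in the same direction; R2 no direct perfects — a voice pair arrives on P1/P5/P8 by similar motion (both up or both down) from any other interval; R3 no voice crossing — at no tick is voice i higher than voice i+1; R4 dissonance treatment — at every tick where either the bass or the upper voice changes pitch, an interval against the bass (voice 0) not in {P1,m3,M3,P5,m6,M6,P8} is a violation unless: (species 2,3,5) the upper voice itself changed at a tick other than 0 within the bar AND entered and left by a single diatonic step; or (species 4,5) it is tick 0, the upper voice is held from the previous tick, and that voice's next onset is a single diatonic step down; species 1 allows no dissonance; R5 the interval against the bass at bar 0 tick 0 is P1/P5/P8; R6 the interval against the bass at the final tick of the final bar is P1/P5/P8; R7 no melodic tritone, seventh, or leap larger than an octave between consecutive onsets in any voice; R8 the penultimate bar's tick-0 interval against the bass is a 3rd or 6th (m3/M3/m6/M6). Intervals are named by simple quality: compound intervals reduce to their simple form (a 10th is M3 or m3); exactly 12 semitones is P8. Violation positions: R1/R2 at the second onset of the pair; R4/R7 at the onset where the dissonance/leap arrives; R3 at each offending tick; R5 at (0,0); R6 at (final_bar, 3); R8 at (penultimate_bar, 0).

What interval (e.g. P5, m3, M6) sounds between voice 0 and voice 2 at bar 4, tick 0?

P8

voice 0=F3 voice 2=F4 -> P8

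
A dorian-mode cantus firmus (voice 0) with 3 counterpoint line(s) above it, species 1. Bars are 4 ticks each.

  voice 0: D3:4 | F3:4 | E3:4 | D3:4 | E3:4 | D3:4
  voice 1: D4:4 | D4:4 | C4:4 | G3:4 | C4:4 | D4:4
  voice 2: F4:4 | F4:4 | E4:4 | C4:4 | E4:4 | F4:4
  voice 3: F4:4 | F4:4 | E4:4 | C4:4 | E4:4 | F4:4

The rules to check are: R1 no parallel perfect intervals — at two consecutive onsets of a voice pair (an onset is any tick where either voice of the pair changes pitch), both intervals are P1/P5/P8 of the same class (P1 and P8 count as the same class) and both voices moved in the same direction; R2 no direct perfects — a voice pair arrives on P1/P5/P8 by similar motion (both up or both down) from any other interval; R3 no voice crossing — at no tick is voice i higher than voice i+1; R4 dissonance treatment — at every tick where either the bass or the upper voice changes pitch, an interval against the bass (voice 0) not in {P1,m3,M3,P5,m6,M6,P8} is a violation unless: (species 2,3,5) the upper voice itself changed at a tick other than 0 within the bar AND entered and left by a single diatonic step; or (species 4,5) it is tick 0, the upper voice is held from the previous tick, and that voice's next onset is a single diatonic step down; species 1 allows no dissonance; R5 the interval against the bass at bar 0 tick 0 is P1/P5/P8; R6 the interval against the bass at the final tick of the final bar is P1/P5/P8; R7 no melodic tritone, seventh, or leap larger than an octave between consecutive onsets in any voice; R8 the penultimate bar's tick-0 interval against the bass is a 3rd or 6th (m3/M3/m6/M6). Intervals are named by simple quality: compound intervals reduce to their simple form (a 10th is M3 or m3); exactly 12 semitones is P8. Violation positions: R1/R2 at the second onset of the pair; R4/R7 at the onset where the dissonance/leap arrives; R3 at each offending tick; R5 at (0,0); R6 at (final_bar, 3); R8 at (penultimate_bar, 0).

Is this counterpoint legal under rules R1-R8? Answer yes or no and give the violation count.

No (17 violations)

bar 0: v0=D3 v1=D4 v2=F4 v3=F4 (m3)
bar 1: v0=F3 v1=D4 v2=F4 v3=F4 (P8)
bar 2: v0=E3 v1=C4 v2=E4 v3=E4 (P8)
bar 3: v0=D3 v1=G3 v2=C4 v3=C4 (m7)
bar 4: v0=E3 v1=C4 v2=E4 v3=E4 (P8)
bar 5: v0=D3 v1=D4 v2=F4 v3=F4 (m3)
  R5 @ bar0.0: opens on m3
  R5 @ bar0.0: opens on m3
  R1 @ bar2.0: F3/F4 P8 -> E3/E4 P8 similar
  R1 @ bar2.0: F3/F4 P8 -> E3/E4 P8 similar
  R1 @ bar2.0: F4/F4 P1 -> E4/E4 P1 similar
  R1 @ bar3.0: E4/E4 P1 -> C4/C4 P1 similar
  R4 @ bar3.0: D3/G3 P4 untreated
  R4 @ bar3.0: D3/C4 m7 untreated
  R4 @ bar3.0: D3/C4 m7 untreated
  R1 @ bar4.0: C4/C4 P1 -> E4/E4 P1 similar
  R2 @ bar4.0: D3/C4 m7 -> E3/E4 P8 similar
  R2 @ bar4.0: D3/C4 m7 -> E3/E4 P8 similar
  R8 @ bar4.0: penult P8 not 3rd/6th
  R8 @ bar4.0: penult P8 not 3rd/6th
  R1 @ bar5.0: E4/E4 P1 -> F4/F4 P1 similar
  R6 @ bar5.3: closes on m3
  R6 @ bar5.3: closes on m3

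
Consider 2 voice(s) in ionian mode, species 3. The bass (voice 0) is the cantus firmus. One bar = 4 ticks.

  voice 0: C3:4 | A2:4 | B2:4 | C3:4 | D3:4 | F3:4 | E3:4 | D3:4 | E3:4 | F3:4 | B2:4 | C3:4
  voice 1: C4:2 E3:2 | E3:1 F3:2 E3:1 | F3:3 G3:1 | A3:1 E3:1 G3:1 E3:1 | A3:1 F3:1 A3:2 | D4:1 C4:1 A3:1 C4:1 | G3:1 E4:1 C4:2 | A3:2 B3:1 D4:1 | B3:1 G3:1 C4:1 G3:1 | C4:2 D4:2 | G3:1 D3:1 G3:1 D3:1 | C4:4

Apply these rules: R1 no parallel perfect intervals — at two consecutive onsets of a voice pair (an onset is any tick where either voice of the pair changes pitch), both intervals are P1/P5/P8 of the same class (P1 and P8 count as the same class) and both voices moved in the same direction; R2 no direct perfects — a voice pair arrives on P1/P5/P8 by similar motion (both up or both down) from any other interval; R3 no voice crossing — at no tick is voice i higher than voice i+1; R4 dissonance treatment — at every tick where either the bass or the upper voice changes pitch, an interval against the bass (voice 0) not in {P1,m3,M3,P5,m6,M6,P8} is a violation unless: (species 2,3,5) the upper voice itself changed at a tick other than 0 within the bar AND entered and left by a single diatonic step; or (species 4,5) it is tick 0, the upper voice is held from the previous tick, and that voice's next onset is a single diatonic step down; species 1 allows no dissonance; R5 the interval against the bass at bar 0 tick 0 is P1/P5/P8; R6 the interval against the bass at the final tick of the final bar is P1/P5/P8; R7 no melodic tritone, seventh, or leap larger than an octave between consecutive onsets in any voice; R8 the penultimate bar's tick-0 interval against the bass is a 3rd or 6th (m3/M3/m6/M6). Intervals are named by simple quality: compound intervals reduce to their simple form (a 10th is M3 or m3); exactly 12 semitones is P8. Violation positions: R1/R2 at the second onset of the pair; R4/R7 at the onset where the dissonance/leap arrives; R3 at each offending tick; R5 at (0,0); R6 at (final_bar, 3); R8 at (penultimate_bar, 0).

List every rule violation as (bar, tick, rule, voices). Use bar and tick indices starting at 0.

bar 0: v0=C3 v1=C4 downbeat P8
bar 1: v0=A2 v1=E3 downbeat P5
bar 2: v0=B2 v1=F3 downbeat TT
bar 3: v0=C3 v1=A3 downbeat M6
bar 4: v0=D3 v1=A3 downbeat P5
bar 5: v0=F3 v1=D4 downbeat M6
bar 6: v0=E3 v1=G3 downbeat m3
bar 7: v0=D3 v1=A3 downbeat P5
bar 8: v0=E3 v1=B3 downbeat P5
bar 9: v0=F3 v1=C4 downbeat P5
bar 10: v0=B2 v1=G3 downbeat m6
bar 11: v0=C3 v1=C4 downbeat P8
  -> R4 @ bar 2 tick 0 v(0, 1): B2/F3 TT untreated
  -> R2 @ bar 4 tick 0 v(0, 1): C3/E3 M3 -> D3/A3 P5 similar
  -> R2 @ bar 7 tick 0 v(0, 1): E3/C4 m6 -> D3/A3 P5 similar
  -> R2 @ bar 9 tick 0 v(0, 1): E3/G3 m3 -> F3/C4 P5 similar
  -> R7 @ bar 10 tick 0 v(0,): F3->B2 leap 6st
  -> R2 @ bar 11 tick 0 v(0, 1): B2/D3 m3 -> C3/C4 P8 similar
  -> R7 @ bar 11 tick 0 v(1,): D3->C4 leap 10st

(2, 0, R4, (0, 1))
(4, 0, R2, (0, 1))
(7, 0, R2, (0, 1))
(9, 0, R2, (0, 1))
(10, 0, R7, (0,))
(11, 0, R2, (0, 1))
(11, 0, R7, (1,))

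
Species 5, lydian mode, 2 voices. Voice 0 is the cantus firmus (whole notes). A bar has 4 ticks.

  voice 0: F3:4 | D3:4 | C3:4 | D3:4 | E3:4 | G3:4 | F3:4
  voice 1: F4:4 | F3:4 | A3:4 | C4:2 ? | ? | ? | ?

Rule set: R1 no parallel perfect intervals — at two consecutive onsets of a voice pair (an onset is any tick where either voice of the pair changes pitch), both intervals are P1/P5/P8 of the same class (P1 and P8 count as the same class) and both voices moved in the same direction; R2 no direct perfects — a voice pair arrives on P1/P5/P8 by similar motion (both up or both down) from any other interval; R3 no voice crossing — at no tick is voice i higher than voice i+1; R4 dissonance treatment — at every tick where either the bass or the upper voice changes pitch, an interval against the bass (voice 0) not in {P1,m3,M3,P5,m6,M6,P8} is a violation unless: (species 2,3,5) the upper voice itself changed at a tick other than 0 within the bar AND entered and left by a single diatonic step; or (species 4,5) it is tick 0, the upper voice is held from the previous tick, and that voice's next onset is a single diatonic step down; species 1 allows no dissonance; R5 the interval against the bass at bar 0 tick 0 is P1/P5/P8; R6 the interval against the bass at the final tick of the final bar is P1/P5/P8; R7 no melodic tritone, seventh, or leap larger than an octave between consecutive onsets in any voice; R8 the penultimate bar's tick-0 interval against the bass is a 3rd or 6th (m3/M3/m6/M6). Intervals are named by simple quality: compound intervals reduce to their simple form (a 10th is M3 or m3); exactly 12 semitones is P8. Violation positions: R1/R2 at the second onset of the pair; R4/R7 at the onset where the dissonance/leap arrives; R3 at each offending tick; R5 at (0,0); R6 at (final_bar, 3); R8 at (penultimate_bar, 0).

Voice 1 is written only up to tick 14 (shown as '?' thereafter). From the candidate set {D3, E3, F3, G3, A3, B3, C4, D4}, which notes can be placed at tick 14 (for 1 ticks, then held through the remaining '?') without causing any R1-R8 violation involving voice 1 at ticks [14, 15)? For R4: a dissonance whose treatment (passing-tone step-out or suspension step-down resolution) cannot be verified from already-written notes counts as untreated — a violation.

{A3, B3, C4, D4, F3}

D3: violates R7
E3: violates R4
F3: legal
G3: violates R4
A3: legal
B3: legal
C4: legal
D4: legal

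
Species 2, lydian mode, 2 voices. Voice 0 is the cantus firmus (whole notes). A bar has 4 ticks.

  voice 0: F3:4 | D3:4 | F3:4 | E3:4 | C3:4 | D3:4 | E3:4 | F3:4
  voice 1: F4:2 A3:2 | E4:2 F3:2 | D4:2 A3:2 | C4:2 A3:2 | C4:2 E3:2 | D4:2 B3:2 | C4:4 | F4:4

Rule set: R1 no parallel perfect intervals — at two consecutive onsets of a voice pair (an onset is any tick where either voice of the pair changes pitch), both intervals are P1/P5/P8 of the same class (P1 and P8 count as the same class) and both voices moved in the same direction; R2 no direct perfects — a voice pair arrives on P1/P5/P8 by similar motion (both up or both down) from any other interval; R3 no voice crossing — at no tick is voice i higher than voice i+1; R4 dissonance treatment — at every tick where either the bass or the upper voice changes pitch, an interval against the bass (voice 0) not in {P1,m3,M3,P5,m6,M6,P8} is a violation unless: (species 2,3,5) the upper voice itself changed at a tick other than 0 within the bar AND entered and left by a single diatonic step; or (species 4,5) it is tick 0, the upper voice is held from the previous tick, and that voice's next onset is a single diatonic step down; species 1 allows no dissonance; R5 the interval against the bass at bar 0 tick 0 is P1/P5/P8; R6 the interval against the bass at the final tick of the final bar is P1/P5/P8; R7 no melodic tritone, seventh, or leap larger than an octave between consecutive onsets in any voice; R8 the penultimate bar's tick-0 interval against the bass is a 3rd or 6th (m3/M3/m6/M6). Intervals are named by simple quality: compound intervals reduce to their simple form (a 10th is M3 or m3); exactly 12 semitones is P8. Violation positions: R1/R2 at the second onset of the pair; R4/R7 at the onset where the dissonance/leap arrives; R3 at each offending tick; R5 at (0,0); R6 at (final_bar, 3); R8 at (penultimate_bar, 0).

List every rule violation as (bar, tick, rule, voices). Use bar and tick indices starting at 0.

bar 0: v0=F3 v1=F4 downbeat P8
bar 1: v0=D3 v1=E4 downbeat M2
bar 2: v0=F3 v1=D4 downbeat M6
bar 3: v0=E3 v1=C4 downbeat m6
bar 4: v0=C3 v1=C4 downbeat P8
bar 5: v0=D3 v1=D4 downbeat P8
bar 6: v0=E3 v1=C4 downbeat m6
bar 7: v0=F3 v1=F4 downbeat P8
  -> R4 @ bar 1 tick 0 v(0, 1): D3/E4 M2 untreated
  -> R7 @ bar 1 tick 2 v(1,): E4->F3 leap 11st
  -> R4 @ bar 3 tick 2 v(0, 1): E3/A3 P4 untreated
  -> R2 @ bar 5 tick 0 v(0, 1): C3/E3 M3 -> D3/D4 P8 similar
  -> R7 @ bar 5 tick 0 v(1,): E3->D4 leap 10st
  -> R2 @ bar 7 tick 0 v(0, 1): E3/C4 m6 -> F3/F4 P8 similar

(1, 0, R4, (0, 1))
(1, 2, R7, (1,))
(3, 2, R4, (0, 1))
(5, 0, R2, (0, 1))
(5, 0, R7, (1,))
(7, 0, R2, (0, 1))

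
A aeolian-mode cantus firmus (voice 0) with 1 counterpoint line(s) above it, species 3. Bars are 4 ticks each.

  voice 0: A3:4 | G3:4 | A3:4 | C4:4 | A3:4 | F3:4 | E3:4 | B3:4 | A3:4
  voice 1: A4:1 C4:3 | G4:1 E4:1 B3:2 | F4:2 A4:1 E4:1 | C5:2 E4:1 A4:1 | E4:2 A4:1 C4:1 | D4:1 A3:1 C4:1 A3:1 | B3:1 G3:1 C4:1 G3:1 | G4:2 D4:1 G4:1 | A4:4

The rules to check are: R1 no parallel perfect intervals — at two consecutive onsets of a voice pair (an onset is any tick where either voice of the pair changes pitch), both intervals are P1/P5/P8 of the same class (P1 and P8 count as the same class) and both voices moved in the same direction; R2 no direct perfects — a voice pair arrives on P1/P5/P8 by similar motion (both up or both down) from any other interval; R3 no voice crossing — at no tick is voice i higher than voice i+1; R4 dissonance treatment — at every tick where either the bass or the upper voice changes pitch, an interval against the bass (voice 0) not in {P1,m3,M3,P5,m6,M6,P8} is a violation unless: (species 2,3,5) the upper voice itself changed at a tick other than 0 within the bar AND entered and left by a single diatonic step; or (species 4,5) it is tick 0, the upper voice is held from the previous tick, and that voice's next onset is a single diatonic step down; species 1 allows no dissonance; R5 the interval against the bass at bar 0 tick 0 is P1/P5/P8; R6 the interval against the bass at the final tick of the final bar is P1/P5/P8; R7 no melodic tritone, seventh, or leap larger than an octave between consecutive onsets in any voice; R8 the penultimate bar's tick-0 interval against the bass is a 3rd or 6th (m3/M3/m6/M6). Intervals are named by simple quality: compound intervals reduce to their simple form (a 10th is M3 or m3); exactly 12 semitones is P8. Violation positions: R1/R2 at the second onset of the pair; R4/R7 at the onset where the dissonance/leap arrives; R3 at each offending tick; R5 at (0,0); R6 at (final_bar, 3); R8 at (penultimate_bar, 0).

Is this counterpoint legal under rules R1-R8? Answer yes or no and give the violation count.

No (3 violations)

bar 0: v0=A3 v1=A4 (P8)
bar 1: v0=G3 v1=G4 (P8)
bar 2: v0=A3 v1=F4 (m6)
bar 3: v0=C4 v1=C5 (P8)
bar 4: v0=A3 v1=E4 (P5)
bar 5: v0=F3 v1=D4 (M6)
bar 6: v0=E3 v1=B3 (P5)
bar 7: v0=B3 v1=G4 (m6)
bar 8: v0=A3 v1=A4 (P8)
  R7 @ bar2.0: B3->F4 leap 6st
  R2 @ bar3.0: A3/E4 P5 -> C4/C5 P8 similar
  R2 @ bar4.0: C4/A4 M6 -> A3/E4 P5 similar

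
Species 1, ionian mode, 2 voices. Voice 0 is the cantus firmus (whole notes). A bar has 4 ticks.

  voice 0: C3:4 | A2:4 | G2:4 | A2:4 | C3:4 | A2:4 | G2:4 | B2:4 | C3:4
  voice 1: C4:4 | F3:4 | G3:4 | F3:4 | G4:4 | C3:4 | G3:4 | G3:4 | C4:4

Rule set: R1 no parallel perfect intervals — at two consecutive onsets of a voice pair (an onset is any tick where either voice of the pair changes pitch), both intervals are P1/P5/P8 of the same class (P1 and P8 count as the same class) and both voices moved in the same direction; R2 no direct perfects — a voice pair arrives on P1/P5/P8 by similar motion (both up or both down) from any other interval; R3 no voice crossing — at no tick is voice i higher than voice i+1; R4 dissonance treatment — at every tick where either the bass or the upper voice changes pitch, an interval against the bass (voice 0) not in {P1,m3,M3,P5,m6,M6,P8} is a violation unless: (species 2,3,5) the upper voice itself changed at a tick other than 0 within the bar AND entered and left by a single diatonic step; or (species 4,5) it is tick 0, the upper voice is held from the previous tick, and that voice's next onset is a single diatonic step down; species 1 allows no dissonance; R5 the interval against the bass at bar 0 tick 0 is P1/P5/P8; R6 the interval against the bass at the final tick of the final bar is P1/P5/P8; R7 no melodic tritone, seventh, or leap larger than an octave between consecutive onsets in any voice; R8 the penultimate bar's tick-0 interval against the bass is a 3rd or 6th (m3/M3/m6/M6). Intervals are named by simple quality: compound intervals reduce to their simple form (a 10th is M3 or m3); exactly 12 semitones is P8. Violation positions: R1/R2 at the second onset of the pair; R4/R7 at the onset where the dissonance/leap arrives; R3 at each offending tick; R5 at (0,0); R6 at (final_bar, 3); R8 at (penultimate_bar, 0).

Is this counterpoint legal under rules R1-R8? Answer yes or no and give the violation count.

bar 0: v0=C3 v1=C4 (P8)
bar 1: v0=A2 v1=F3 (m6)
bar 2: v0=G2 v1=G3 (P8)
bar 3: v0=A2 v1=F3 (m6)
bar 4: v0=C3 v1=G4 (P5)
bar 5: v0=A2 v1=C3 (m3)
bar 6: v0=G2 v1=G3 (P8)
bar 7: v0=B2 v1=G3 (m6)
bar 8: v0=C3 v1=C4 (P8)
  R2 @ bar4.0: A2/F3 m6 -> C3/G4 P5 similar
  R7 @ bar4.0: F3->G4 leap 14st
  R7 @ bar5.0: G4->C3 leap 19st
  R2 @ bar8.0: B2/G3 m6 -> C3/C4 P8 similar

No (4 violations)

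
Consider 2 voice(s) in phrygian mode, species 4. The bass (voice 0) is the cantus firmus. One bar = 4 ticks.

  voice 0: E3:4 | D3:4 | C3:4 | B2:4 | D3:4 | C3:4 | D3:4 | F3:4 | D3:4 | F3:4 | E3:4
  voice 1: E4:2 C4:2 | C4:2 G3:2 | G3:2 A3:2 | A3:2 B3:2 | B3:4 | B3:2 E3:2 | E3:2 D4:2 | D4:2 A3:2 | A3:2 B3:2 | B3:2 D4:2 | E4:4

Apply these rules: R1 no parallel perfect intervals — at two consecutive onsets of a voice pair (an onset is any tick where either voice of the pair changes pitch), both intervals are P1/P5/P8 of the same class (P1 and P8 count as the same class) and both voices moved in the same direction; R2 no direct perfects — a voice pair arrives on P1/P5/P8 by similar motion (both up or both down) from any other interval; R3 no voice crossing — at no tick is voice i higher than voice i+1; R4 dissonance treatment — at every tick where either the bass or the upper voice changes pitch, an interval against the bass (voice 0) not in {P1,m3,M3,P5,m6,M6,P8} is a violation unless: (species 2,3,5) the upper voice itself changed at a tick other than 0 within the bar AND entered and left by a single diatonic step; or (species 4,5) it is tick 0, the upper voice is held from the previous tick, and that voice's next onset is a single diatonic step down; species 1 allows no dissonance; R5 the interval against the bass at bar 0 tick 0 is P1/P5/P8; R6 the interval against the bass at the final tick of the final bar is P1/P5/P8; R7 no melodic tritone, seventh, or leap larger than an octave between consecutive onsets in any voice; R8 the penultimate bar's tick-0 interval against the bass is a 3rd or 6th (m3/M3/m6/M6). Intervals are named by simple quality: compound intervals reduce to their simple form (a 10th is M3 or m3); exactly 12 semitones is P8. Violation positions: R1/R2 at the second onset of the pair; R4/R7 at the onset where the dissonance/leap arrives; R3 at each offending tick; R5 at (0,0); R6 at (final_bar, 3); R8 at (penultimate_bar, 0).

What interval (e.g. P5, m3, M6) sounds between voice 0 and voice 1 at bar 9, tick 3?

voice 0=F3 voice 1=D4 -> M6

M6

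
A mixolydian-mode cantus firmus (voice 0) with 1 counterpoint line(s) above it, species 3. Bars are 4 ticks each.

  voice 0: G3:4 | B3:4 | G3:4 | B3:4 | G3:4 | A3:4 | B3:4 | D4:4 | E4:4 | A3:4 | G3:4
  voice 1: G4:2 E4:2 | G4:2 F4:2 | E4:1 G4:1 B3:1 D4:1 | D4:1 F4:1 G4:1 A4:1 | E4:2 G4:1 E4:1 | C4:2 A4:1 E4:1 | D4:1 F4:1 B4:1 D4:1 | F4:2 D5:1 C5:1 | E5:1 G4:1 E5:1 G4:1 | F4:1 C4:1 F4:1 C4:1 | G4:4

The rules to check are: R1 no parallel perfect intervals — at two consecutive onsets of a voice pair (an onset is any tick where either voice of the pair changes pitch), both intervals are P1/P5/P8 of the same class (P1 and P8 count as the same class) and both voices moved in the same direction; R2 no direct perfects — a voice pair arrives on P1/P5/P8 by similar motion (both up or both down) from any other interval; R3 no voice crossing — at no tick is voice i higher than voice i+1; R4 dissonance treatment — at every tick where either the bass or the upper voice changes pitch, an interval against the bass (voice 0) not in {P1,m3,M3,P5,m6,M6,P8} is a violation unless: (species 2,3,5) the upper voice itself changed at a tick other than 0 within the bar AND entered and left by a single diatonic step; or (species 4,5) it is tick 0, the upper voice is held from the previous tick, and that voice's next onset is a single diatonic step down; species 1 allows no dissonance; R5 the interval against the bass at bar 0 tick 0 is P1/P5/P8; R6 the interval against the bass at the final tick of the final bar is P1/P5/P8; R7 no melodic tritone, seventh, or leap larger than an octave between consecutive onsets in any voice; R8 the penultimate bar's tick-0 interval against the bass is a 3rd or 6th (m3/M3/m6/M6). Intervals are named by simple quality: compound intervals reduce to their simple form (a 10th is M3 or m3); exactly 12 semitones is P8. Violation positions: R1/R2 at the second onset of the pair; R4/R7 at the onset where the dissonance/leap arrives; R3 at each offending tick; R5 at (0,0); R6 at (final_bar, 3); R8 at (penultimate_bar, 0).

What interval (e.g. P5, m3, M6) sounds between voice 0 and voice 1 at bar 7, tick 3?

m7

voice 0=D4 voice 1=C5 -> m7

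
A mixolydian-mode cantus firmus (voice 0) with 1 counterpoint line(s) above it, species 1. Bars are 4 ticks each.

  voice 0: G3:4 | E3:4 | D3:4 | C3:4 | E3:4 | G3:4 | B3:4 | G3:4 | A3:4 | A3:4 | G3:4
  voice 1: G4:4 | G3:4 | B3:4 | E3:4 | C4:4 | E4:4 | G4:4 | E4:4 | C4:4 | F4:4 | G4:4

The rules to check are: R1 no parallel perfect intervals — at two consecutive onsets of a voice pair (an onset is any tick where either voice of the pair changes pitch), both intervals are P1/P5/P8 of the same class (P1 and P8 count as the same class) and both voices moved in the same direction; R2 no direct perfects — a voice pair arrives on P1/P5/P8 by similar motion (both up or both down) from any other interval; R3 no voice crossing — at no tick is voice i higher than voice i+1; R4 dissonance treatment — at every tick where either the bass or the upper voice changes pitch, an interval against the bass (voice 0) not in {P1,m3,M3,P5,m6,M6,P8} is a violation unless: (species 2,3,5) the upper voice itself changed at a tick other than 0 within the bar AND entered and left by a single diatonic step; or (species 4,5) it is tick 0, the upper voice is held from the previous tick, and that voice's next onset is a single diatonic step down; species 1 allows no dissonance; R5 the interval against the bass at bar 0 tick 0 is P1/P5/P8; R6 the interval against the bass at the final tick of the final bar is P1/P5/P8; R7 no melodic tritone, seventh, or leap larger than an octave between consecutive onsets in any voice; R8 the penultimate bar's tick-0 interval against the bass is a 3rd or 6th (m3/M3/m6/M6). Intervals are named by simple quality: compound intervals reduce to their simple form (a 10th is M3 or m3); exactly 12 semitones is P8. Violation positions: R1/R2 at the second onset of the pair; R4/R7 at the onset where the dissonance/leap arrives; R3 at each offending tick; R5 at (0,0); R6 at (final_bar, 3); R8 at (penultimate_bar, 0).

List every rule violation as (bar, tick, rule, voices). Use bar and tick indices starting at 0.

No violations across 11 bars (G3..G3 vs G4..G4).

bar 0: v0=G3 v1=G4 downbeat P8
bar 1: v0=E3 v1=G3 downbeat m3
bar 2: v0=D3 v1=B3 downbeat M6
bar 3: v0=C3 v1=E3 downbeat M3
bar 4: v0=E3 v1=C4 downbeat m6
bar 5: v0=G3 v1=E4 downbeat M6
bar 6: v0=B3 v1=G4 downbeat m6
bar 7: v0=G3 v1=E4 downbeat M6
bar 8: v0=A3 v1=C4 downbeat m3
bar 9: v0=A3 v1=F4 downbeat m6
bar 10: v0=G3 v1=G4 downbeat P8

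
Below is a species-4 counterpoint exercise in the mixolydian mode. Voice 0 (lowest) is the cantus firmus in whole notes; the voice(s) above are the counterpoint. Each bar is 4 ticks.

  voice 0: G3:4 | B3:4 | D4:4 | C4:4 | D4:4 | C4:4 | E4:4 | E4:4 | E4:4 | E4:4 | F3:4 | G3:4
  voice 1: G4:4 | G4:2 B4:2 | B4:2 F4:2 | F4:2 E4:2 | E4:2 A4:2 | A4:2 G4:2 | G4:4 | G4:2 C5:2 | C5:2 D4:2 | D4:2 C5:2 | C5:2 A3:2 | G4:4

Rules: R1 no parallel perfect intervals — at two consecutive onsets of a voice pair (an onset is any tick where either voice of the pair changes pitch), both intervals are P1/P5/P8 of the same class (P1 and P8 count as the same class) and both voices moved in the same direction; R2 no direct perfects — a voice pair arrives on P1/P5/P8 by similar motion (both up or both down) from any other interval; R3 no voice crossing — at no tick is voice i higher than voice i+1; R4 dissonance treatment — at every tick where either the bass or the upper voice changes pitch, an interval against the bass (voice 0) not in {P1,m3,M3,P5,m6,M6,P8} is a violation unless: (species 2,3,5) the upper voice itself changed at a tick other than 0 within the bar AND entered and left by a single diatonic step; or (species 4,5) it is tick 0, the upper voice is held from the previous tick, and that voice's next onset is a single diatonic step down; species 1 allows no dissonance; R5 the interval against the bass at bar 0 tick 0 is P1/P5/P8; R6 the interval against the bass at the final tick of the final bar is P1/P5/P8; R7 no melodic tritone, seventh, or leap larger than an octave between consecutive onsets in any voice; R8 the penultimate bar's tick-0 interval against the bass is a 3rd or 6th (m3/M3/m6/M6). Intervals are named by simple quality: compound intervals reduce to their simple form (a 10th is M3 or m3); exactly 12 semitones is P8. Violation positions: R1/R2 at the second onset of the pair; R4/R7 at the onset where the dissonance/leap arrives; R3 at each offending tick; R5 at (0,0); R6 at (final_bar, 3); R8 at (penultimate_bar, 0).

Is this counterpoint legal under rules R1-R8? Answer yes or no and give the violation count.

bar 0: v0=G3 v1=G4 (P8)
bar 1: v0=B3 v1=G4 (m6)
bar 2: v0=D4 v1=B4 (M6)
bar 3: v0=C4 v1=F4 (P4)
bar 4: v0=D4 v1=E4 (M2)
bar 5: v0=C4 v1=A4 (M6)
bar 6: v0=E4 v1=G4 (m3)
bar 7: v0=E4 v1=G4 (m3)
bar 8: v0=E4 v1=C5 (m6)
bar 9: v0=E4 v1=D4 (M2)
bar 10: v0=F3 v1=C5 (P5)
bar 11: v0=G3 v1=G4 (P8)
  R7 @ bar2.2: B4->F4 leap 6st
  R4 @ bar4.0: D4/E4 M2 untreated
  R3 @ bar8.2: E4 above D4
  R4 @ bar8.2: E4/D4 M2 untreated
  R7 @ bar8.2: C5->D4 leap 10st
  R3 @ bar8.3: E4 above D4
  R3 @ bar9.0: E4 above D4
  R3 @ bar9.1: E4 above D4
  R7 @ bar9.2: D4->C5 leap 10st
  R7 @ bar10.0: E4->F3 leap 11st
  R8 @ bar10.0: penult P5 not 3rd/6th
  R7 @ bar10.2: C5->A3 leap 15st
  R2 @ bar11.0: F3/A3 M3 -> G3/G4 P8 similar
  R7 @ bar11.0: A3->G4 leap 10st

No (14 violations)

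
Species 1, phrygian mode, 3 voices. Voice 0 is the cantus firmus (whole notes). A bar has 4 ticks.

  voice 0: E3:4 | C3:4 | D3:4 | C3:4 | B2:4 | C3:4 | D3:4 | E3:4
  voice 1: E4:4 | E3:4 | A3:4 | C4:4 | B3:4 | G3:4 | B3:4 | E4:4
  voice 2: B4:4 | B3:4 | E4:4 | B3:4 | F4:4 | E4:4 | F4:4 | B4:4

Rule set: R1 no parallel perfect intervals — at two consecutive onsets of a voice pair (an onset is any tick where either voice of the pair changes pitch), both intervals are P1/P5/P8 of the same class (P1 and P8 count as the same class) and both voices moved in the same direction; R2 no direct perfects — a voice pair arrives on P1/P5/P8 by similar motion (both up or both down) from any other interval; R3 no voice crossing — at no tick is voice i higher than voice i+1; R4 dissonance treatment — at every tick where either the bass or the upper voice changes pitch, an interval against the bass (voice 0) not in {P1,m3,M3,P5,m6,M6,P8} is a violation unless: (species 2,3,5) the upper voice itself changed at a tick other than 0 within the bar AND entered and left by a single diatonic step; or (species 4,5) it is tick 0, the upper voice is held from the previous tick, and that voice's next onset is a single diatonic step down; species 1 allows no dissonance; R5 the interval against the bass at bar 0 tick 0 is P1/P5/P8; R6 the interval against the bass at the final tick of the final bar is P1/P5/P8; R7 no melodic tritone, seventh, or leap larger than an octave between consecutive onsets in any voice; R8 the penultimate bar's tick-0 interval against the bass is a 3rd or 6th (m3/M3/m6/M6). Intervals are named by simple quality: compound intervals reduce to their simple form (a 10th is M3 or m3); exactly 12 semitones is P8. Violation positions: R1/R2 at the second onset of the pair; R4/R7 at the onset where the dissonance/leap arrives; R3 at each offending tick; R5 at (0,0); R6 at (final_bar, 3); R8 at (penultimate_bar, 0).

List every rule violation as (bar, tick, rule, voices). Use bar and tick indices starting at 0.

bar 0: v0=E3 v1=E4 v2=B4 downbeat P5
bar 1: v0=C3 v1=E3 v2=B3 downbeat M7
bar 2: v0=D3 v1=A3 v2=E4 downbeat M2
bar 3: v0=C3 v1=C4 v2=B3 downbeat M7
bar 4: v0=B2 v1=B3 v2=F4 downbeat TT
bar 5: v0=C3 v1=G3 v2=E4 downbeat M3
bar 6: v0=D3 v1=B3 v2=F4 downbeat m3
bar 7: v0=E3 v1=E4 v2=B4 downbeat P5
  -> R1 @ bar 1 tick 0 v(1, 2): E4/B4 P5 -> E3/B3 P5 similar
  -> R4 @ bar 1 tick 0 v(0, 2): C3/B3 M7 untreated
  -> R1 @ bar 2 tick 0 v(1, 2): E3/B3 P5 -> A3/E4 P5 similar
  -> R2 @ bar 2 tick 0 v(0, 1): C3/E3 M3 -> D3/A3 P5 similar
  -> R4 @ bar 2 tick 0 v(0, 2): D3/E4 M2 untreated
  -> R3 @ bar 3 tick 0 v(1, 2): C4 above B3
  -> R4 @ bar 3 tick 0 v(0, 2): C3/B3 M7 untreated
  -> R3 @ bar 3 tick 1 v(1, 2): C4 above B3
  -> R3 @ bar 3 tick 2 v(1, 2): C4 above B3
  -> R3 @ bar 3 tick 3 v(1, 2): C4 above B3
  -> R1 @ bar 4 tick 0 v(0, 1): C3/C4 P8 -> B2/B3 P8 similar
  -> R4 @ bar 4 tick 0 v(0, 2): B2/F4 TT untreated
  -> R7 @ bar 4 tick 0 v(2,): B3->F4 leap 6st
  -> R2 @ bar 7 tick 0 v(0, 1): D3/B3 M6 -> E3/E4 P8 similar
  -> R2 @ bar 7 tick 0 v(0, 2): D3/F4 m3 -> E3/B4 P5 similar
  -> R2 @ bar 7 tick 0 v(1, 2): B3/F4 TT -> E4/B4 P5 similar
  -> R7 @ bar 7 tick 0 v(2,): F4->B4 leap 6st

(1, 0, R1, (1, 2))
(1, 0, R4, (0, 2))
(2, 0, R1, (1, 2))
(2, 0, R2, (0, 1))
(2, 0, R4, (0, 2))
(3, 0, R3, (1, 2))
(3, 0, R4, (0, 2))
(3, 1, R3, (1, 2))
(3, 2, R3, (1, 2))
(3, 3, R3, (1, 2))
(4, 0, R1, (0, 1))
(4, 0, R4, (0, 2))
(4, 0, R7, (2,))
(7, 0, R2, (0, 1))
(7, 0, R2, (0, 2))
(7, 0, R2, (1, 2))
(7, 0, R7, (2,))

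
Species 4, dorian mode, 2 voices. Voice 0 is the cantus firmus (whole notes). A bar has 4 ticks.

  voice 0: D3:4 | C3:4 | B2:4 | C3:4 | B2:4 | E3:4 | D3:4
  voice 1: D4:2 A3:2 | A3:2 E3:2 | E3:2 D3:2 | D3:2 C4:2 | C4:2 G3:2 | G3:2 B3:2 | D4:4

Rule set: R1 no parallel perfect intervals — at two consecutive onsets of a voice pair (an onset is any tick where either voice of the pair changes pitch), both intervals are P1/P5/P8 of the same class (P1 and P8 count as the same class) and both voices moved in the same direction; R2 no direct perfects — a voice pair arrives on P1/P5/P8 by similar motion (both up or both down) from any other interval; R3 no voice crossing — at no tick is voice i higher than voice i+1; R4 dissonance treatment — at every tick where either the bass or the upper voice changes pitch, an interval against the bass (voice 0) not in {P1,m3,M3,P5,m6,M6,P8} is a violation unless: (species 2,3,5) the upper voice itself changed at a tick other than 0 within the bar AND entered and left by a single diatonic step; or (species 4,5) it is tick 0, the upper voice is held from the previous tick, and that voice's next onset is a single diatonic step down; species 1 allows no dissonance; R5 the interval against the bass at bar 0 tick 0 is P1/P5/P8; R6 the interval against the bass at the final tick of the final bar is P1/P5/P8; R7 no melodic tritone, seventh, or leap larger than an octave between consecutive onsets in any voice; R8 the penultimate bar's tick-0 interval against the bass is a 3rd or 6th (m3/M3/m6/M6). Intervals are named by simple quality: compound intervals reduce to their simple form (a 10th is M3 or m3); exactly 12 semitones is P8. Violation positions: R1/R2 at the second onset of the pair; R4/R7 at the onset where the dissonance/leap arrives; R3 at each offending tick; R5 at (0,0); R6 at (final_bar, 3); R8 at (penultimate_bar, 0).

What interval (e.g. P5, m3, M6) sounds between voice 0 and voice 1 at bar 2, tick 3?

m3

voice 0=B2 voice 1=D3 -> m3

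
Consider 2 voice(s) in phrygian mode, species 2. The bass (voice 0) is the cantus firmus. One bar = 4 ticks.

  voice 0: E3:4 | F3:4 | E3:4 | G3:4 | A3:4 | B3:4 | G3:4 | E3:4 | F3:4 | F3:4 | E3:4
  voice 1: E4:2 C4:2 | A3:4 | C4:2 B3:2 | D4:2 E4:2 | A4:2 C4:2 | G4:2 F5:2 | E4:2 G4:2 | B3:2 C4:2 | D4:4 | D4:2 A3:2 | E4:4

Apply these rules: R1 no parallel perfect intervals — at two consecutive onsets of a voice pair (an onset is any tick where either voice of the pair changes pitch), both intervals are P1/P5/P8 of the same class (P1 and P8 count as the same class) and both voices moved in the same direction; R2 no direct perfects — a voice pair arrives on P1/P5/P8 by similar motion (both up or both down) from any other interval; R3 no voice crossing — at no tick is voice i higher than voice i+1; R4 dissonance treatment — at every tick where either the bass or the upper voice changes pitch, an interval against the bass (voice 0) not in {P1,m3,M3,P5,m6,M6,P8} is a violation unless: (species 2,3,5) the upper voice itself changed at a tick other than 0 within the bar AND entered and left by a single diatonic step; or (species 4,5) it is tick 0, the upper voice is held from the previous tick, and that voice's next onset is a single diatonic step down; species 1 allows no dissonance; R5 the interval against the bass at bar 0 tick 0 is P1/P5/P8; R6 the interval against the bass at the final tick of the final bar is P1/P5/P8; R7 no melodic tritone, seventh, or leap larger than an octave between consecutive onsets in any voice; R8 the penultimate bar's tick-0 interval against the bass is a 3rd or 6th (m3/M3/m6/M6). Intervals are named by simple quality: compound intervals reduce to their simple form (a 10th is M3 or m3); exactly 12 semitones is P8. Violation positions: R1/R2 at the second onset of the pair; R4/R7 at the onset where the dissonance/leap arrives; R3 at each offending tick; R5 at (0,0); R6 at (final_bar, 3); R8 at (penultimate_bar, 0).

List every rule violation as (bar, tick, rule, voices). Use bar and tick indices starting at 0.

(3, 0, R1, (0, 1))
(4, 0, R2, (0, 1))
(5, 2, R4, (0, 1))
(5, 2, R7, (1,))
(6, 0, R7, (1,))
(7, 0, R2, (0, 1))

bar 0: v0=E3 v1=E4 downbeat P8
bar 1: v0=F3 v1=A3 downbeat M3
bar 2: v0=E3 v1=C4 downbeat m6
bar 3: v0=G3 v1=D4 downbeat P5
bar 4: v0=A3 v1=A4 downbeat P8
bar 5: v0=B3 v1=G4 downbeat m6
bar 6: v0=G3 v1=E4 downbeat M6
bar 7: v0=E3 v1=B3 downbeat P5
bar 8: v0=F3 v1=D4 downbeat M6
bar 9: v0=F3 v1=D4 downbeat M6
bar 10: v0=E3 v1=E4 downbeat P8
  -> R1 @ bar 3 tick 0 v(0, 1): E3/B3 P5 -> G3/D4 P5 similar
  -> R2 @ bar 4 tick 0 v(0, 1): G3/E4 M6 -> A3/A4 P8 similar
  -> R4 @ bar 5 tick 2 v(0, 1): B3/F5 TT untreated
  -> R7 @ bar 5 tick 2 v(1,): G4->F5 leap 10st
  -> R7 @ bar 6 tick 0 v(1,): F5->E4 leap 13st
  -> R2 @ bar 7 tick 0 v(0, 1): G3/G4 P8 -> E3/B3 P5 similar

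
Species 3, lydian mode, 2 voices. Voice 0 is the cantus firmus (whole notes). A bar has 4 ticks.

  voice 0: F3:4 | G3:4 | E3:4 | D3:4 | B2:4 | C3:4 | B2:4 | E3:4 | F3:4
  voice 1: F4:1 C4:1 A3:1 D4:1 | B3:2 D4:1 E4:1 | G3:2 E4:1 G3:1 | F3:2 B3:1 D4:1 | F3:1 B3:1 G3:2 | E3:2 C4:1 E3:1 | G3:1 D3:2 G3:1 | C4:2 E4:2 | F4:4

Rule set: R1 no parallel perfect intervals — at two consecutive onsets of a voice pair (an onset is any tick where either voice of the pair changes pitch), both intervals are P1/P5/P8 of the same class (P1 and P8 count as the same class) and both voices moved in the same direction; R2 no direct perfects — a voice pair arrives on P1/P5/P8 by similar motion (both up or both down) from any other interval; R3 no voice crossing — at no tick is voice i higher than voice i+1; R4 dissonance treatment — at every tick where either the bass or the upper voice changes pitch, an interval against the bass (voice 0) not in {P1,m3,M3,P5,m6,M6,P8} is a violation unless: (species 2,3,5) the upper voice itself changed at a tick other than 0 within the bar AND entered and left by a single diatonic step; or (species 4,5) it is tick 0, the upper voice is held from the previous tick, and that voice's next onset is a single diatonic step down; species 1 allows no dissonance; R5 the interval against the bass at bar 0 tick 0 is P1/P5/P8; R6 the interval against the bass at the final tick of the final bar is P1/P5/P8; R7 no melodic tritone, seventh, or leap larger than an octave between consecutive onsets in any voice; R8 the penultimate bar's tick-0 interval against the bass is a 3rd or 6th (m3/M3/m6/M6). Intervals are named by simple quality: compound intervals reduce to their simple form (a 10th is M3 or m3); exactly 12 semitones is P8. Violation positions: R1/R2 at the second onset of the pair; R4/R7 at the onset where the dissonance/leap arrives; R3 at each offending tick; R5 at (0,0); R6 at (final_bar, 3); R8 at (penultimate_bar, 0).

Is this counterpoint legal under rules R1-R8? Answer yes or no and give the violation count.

No (4 violations)

bar 0: v0=F3 v1=F4 (P8)
bar 1: v0=G3 v1=B3 (M3)
bar 2: v0=E3 v1=G3 (m3)
bar 3: v0=D3 v1=F3 (m3)
bar 4: v0=B2 v1=F3 (TT)
bar 5: v0=C3 v1=E3 (M3)
bar 6: v0=B2 v1=G3 (m6)
bar 7: v0=E3 v1=C4 (m6)
bar 8: v0=F3 v1=F4 (P8)
  R7 @ bar3.2: F3->B3 leap 6st
  R4 @ bar4.0: B2/F3 TT untreated
  R7 @ bar4.1: F3->B3 leap 6st
  R1 @ bar8.0: E3/E4 P8 -> F3/F4 P8 similar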